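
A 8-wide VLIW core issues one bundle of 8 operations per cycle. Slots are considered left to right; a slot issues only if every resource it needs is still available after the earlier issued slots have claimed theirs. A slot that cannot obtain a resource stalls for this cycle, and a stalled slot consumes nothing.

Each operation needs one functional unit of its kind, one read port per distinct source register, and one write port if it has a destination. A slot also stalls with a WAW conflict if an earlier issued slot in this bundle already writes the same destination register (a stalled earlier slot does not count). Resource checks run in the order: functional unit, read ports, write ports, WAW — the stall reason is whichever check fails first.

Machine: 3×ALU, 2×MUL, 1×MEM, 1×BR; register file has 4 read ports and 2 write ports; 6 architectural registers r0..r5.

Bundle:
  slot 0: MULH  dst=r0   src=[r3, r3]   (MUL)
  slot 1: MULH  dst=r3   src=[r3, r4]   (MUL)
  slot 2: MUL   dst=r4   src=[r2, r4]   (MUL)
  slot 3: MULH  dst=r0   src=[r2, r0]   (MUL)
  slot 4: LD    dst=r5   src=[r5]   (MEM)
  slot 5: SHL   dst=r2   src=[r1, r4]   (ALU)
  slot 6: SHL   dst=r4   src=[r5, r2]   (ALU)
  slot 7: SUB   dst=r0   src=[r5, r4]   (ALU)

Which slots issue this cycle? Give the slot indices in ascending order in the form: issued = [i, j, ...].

issued = [0, 1]

[0] MUL needs rd=1 wr=1: ok; after: ALU=3 MUL=1 MEM=1 BR=1, R=3, W=1
[1] MUL needs rd=2 wr=1: ok; after: ALU=3 MUL=0 MEM=1 BR=1, R=1, W=0
[2] MUL needs rd=2 wr=1: FU; after: ALU=3 MUL=0 MEM=1 BR=1, R=1, W=0
[3] MUL needs rd=2 wr=1: FU; after: ALU=3 MUL=0 MEM=1 BR=1, R=1, W=0
[4] MEM needs rd=1 wr=1: WR_PORT; after: ALU=3 MUL=0 MEM=1 BR=1, R=1, W=0
[5] ALU needs rd=2 wr=1: RD_PORT; after: ALU=3 MUL=0 MEM=1 BR=1, R=1, W=0
[6] ALU needs rd=2 wr=1: RD_PORT; after: ALU=3 MUL=0 MEM=1 BR=1, R=1, W=0
[7] ALU needs rd=2 wr=1: RD_PORT; after: ALU=3 MUL=0 MEM=1 BR=1, R=1, W=0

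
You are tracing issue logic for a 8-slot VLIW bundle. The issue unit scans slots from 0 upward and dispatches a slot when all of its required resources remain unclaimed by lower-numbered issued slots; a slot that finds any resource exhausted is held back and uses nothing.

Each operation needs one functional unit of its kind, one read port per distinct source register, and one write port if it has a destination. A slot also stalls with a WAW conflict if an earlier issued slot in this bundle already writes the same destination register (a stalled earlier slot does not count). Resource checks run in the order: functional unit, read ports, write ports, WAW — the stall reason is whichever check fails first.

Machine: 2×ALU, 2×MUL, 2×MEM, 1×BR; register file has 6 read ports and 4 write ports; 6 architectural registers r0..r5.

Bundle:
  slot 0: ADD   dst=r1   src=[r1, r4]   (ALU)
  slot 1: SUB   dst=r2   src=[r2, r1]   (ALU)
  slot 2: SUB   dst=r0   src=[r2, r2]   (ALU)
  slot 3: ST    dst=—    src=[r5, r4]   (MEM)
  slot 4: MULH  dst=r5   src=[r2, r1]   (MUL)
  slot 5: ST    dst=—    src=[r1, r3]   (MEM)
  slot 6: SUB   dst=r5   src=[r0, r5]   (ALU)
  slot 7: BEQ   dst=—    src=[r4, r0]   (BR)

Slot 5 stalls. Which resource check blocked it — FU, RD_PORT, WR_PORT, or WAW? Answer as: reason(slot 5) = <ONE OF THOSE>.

[0] ALU needs rd=2 wr=1: ok; after: ALU=1 MUL=2 MEM=2 BR=1, R=4, W=3
[1] ALU needs rd=2 wr=1: ok; after: ALU=0 MUL=2 MEM=2 BR=1, R=2, W=2
[2] ALU needs rd=1 wr=1: FU; after: ALU=0 MUL=2 MEM=2 BR=1, R=2, W=2
[3] MEM needs rd=2 wr=0: ok; after: ALU=0 MUL=2 MEM=1 BR=1, R=0, W=2
[4] MUL needs rd=2 wr=1: RD_PORT; after: ALU=0 MUL=2 MEM=1 BR=1, R=0, W=2
[5] MEM needs rd=2 wr=0: RD_PORT; after: ALU=0 MUL=2 MEM=1 BR=1, R=0, W=2
[6] ALU needs rd=2 wr=1: FU; after: ALU=0 MUL=2 MEM=1 BR=1, R=0, W=2
[7] BR needs rd=2 wr=0: RD_PORT; after: ALU=0 MUL=2 MEM=1 BR=1, R=0, W=2

reason(slot 5) = RD_PORT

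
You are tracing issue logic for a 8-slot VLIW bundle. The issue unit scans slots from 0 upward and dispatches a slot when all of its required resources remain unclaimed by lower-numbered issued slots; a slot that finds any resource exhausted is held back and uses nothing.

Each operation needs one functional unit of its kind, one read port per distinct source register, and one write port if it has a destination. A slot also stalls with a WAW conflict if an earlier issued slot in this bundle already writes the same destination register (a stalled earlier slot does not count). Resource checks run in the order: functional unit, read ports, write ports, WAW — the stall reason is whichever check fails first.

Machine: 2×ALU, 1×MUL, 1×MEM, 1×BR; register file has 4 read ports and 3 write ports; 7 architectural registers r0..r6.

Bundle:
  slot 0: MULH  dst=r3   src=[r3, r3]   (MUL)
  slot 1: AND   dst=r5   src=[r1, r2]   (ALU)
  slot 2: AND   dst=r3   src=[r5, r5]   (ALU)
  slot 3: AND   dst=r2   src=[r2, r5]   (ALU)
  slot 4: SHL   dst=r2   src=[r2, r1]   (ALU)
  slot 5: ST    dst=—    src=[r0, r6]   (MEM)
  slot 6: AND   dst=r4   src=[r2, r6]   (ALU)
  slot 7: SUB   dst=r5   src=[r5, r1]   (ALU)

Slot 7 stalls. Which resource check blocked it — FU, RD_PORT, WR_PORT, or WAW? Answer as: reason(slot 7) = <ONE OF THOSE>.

reason(slot 7) = RD_PORT

(0) want 1×MUL +1rd +1wr — yes → AL2|MU0|ME1|BR1|rd3|wr2
(1) want 1×ALU +2rd +1wr — yes → AL1|MU0|ME1|BR1|rd1|wr1
(2) want 1×ALU +1rd +1wr — WAW → AL1|MU0|ME1|BR1|rd1|wr1
(3) want 1×ALU +2rd +1wr — RD_PORT → AL1|MU0|ME1|BR1|rd1|wr1
(4) want 1×ALU +2rd +1wr — RD_PORT → AL1|MU0|ME1|BR1|rd1|wr1
(5) want 1×MEM +2rd +0wr — RD_PORT → AL1|MU0|ME1|BR1|rd1|wr1
(6) want 1×ALU +2rd +1wr — RD_PORT → AL1|MU0|ME1|BR1|rd1|wr1
(7) want 1×ALU +2rd +1wr — RD_PORT → AL1|MU0|ME1|BR1|rd1|wr1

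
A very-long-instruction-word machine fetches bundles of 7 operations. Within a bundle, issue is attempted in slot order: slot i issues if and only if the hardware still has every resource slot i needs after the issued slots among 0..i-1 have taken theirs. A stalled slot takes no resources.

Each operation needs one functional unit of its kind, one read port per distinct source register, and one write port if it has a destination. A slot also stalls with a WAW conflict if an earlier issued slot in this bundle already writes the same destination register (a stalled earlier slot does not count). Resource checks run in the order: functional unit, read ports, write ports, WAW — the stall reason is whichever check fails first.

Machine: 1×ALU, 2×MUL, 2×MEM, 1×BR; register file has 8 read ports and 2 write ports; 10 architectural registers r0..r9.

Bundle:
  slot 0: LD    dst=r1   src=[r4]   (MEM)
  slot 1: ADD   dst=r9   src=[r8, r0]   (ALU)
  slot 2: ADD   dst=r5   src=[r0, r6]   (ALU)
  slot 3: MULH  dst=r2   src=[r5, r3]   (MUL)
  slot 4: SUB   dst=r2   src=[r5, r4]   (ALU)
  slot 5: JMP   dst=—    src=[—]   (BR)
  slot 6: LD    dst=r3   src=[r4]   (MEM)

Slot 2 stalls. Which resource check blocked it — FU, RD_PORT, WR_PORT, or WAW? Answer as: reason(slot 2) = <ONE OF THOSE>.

reason(slot 2) = FU

slot 0 (MEM): ISSUE — free A1,Mu2,Ld1,B1 rp7 wp1
slot 1 (ALU): ISSUE — free A0,Mu2,Ld1,B1 rp5 wp0
slot 2 (ALU): stall FU — free A0,Mu2,Ld1,B1 rp5 wp0
slot 3 (MUL): stall WR_PORT — free A0,Mu2,Ld1,B1 rp5 wp0
slot 4 (ALU): stall FU — free A0,Mu2,Ld1,B1 rp5 wp0
slot 5 (BR): ISSUE — free A0,Mu2,Ld1,B0 rp5 wp0
slot 6 (MEM): stall WR_PORT — free A0,Mu2,Ld1,B0 rp5 wp0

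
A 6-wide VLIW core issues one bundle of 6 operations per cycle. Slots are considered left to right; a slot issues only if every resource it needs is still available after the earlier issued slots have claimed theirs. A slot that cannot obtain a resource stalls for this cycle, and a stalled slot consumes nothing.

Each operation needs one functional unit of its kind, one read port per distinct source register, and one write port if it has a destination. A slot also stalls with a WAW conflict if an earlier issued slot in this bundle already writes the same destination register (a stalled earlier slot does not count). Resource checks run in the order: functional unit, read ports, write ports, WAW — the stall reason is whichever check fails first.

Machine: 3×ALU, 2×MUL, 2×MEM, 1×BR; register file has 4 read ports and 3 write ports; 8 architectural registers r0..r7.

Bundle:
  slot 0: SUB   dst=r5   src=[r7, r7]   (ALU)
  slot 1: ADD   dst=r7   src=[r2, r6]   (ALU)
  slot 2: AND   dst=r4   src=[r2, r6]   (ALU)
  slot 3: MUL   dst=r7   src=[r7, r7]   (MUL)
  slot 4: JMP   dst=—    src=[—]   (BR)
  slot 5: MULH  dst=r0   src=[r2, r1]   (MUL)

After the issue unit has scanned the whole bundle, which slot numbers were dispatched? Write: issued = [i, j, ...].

  0. ALU→r5 ⇒ go  {2A/2Mu/2Ld/1B | 3r 2w}
  1. ALU→r7 ⇒ go  {1A/2Mu/2Ld/1B | 1r 1w}
  2. ALU→r4 ⇒ no(RD_PORT)  {1A/2Mu/2Ld/1B | 1r 1w}
  3. MUL→r7 ⇒ no(WAW)  {1A/2Mu/2Ld/1B | 1r 1w}
  4. BR ⇒ go  {1A/2Mu/2Ld/0B | 1r 1w}
  5. MUL→r0 ⇒ no(RD_PORT)  {1A/2Mu/2Ld/0B | 1r 1w}

issued = [0, 1, 4]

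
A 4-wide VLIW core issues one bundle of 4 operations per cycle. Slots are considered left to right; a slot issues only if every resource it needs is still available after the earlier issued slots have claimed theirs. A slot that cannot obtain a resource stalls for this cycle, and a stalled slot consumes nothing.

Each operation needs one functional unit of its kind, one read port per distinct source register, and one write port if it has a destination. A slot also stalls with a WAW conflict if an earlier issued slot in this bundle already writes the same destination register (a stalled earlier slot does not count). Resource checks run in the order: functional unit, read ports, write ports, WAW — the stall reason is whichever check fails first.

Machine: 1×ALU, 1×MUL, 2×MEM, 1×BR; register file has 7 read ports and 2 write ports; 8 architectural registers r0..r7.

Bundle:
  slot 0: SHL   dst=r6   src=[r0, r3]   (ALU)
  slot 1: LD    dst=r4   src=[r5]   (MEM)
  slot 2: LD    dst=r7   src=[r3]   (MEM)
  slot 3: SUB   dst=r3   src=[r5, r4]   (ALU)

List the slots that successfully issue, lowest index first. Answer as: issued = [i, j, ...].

issued = [0, 1]

[0] ALU needs rd=2 wr=1: ok; after: ALU=0 MUL=1 MEM=2 BR=1, R=5, W=1
[1] MEM needs rd=1 wr=1: ok; after: ALU=0 MUL=1 MEM=1 BR=1, R=4, W=0
[2] MEM needs rd=1 wr=1: WR_PORT; after: ALU=0 MUL=1 MEM=1 BR=1, R=4, W=0
[3] ALU needs rd=2 wr=1: FU; after: ALU=0 MUL=1 MEM=1 BR=1, R=4, W=0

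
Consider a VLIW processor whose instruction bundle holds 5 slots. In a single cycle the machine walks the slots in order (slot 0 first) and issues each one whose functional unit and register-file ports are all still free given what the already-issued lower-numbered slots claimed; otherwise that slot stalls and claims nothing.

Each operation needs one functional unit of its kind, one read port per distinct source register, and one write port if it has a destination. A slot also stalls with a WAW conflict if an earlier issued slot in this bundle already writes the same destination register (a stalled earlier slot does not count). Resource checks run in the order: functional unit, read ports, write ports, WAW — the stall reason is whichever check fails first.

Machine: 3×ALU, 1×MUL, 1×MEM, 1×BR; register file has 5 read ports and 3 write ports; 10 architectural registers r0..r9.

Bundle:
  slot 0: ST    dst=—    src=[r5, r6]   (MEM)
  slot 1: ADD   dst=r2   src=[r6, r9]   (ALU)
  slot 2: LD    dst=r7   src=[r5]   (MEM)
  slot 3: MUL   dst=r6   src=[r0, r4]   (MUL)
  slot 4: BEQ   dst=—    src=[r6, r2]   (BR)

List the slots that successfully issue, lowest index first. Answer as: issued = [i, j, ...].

#0 MEM src=r5,r6 dispatched  <A:3 Mu:1 Ld:0 B:1 rd:3 wr:3>
#1 ALU src=r6,r9 dispatched  <A:2 Mu:1 Ld:0 B:1 rd:1 wr:2>
#2 MEM src=r5 held:FU  <A:2 Mu:1 Ld:0 B:1 rd:1 wr:2>
#3 MUL src=r0,r4 held:RD_PORT  <A:2 Mu:1 Ld:0 B:1 rd:1 wr:2>
#4 BR src=r6,r2 held:RD_PORT  <A:2 Mu:1 Ld:0 B:1 rd:1 wr:2>

issued = [0, 1]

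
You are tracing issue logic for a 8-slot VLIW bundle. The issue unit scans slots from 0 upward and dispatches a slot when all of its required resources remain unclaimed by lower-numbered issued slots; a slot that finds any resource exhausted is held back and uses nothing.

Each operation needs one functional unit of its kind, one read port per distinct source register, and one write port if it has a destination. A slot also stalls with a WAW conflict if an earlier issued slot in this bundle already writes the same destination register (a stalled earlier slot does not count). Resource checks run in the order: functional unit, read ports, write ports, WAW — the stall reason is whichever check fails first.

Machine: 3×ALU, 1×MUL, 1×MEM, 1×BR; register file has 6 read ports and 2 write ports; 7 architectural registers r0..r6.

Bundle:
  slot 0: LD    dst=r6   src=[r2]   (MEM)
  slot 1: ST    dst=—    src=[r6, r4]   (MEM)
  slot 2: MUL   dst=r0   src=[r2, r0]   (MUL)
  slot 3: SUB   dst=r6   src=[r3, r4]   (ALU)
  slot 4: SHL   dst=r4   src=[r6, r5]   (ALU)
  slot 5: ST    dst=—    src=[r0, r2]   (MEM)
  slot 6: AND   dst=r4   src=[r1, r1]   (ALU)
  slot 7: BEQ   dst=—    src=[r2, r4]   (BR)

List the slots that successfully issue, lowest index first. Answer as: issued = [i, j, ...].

  0. MEM→r6 ⇒ go  {3A/1Mu/0Ld/1B | 5r 1w}
  1. MEM ⇒ no(FU)  {3A/1Mu/0Ld/1B | 5r 1w}
  2. MUL→r0 ⇒ go  {3A/0Mu/0Ld/1B | 3r 0w}
  3. ALU→r6 ⇒ no(WR_PORT)  {3A/0Mu/0Ld/1B | 3r 0w}
  4. ALU→r4 ⇒ no(WR_PORT)  {3A/0Mu/0Ld/1B | 3r 0w}
  5. MEM ⇒ no(FU)  {3A/0Mu/0Ld/1B | 3r 0w}
  6. ALU→r4 ⇒ no(WR_PORT)  {3A/0Mu/0Ld/1B | 3r 0w}
  7. BR ⇒ go  {3A/0Mu/0Ld/0B | 1r 0w}

issued = [0, 2, 7]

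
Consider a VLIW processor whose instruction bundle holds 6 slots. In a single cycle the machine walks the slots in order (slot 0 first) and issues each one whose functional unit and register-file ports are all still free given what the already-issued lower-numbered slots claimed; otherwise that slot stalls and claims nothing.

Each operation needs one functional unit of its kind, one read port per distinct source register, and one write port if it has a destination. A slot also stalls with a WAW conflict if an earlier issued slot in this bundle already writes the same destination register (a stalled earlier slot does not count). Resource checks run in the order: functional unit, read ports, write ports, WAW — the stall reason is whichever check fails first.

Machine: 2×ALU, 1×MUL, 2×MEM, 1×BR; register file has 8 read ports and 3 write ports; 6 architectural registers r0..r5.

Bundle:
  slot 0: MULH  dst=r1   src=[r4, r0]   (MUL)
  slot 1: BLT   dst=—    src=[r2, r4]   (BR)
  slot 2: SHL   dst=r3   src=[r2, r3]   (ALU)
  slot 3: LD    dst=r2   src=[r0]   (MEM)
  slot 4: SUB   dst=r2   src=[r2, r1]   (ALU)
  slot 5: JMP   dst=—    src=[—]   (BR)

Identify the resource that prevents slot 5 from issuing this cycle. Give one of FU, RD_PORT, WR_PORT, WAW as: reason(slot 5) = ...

reason(slot 5) = FU

#0 MUL src=r4,r0 dispatched  <A:2 Mu:0 Ld:2 B:1 rd:6 wr:2>
#1 BR src=r2,r4 dispatched  <A:2 Mu:0 Ld:2 B:0 rd:4 wr:2>
#2 ALU src=r2,r3 dispatched  <A:1 Mu:0 Ld:2 B:0 rd:2 wr:1>
#3 MEM src=r0 dispatched  <A:1 Mu:0 Ld:1 B:0 rd:1 wr:0>
#4 ALU src=r2,r1 held:RD_PORT  <A:1 Mu:0 Ld:1 B:0 rd:1 wr:0>
#5 BR src=- held:FU  <A:1 Mu:0 Ld:1 B:0 rd:1 wr:0>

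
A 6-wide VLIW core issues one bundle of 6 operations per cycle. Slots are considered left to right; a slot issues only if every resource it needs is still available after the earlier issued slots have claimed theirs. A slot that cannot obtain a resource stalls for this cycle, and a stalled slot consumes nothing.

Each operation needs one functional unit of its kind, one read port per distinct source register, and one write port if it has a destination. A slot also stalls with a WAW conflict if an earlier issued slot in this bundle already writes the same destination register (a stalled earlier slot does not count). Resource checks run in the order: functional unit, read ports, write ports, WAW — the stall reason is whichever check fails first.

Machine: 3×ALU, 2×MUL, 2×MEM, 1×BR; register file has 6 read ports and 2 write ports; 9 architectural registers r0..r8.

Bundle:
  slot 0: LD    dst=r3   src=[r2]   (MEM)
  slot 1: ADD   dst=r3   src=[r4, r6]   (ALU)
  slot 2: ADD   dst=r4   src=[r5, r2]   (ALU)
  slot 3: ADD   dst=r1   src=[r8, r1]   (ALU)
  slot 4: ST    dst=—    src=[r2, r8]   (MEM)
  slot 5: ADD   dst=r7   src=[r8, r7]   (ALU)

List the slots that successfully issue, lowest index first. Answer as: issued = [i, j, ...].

slot 0 (MEM): ISSUE — free A3,Mu2,Ld1,B1 rp5 wp1
slot 1 (ALU): stall WAW — free A3,Mu2,Ld1,B1 rp5 wp1
slot 2 (ALU): ISSUE — free A2,Mu2,Ld1,B1 rp3 wp0
slot 3 (ALU): stall WR_PORT — free A2,Mu2,Ld1,B1 rp3 wp0
slot 4 (MEM): ISSUE — free A2,Mu2,Ld0,B1 rp1 wp0
slot 5 (ALU): stall RD_PORT — free A2,Mu2,Ld0,B1 rp1 wp0

issued = [0, 2, 4]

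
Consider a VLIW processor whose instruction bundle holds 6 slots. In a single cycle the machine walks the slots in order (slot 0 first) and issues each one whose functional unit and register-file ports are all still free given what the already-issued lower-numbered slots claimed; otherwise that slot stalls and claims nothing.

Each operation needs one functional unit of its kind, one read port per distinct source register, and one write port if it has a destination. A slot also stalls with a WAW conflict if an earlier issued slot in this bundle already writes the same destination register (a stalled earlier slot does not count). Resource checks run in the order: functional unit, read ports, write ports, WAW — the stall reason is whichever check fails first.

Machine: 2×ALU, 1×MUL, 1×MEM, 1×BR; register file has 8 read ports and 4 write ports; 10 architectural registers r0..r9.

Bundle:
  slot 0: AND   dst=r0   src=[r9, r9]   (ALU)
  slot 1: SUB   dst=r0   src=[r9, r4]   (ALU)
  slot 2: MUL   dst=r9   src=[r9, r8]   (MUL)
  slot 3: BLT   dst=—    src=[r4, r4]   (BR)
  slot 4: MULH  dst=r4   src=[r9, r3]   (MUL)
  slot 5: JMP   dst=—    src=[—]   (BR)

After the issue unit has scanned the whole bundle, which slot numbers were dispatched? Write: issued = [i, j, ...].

issued = [0, 2, 3]

#0 ALU src=r9,r9 dispatched  <A:1 Mu:1 Ld:1 B:1 rd:7 wr:3>
#1 ALU src=r9,r4 held:WAW  <A:1 Mu:1 Ld:1 B:1 rd:7 wr:3>
#2 MUL src=r9,r8 dispatched  <A:1 Mu:0 Ld:1 B:1 rd:5 wr:2>
#3 BR src=r4,r4 dispatched  <A:1 Mu:0 Ld:1 B:0 rd:4 wr:2>
#4 MUL src=r9,r3 held:FU  <A:1 Mu:0 Ld:1 B:0 rd:4 wr:2>
#5 BR src=- held:FU  <A:1 Mu:0 Ld:1 B:0 rd:4 wr:2>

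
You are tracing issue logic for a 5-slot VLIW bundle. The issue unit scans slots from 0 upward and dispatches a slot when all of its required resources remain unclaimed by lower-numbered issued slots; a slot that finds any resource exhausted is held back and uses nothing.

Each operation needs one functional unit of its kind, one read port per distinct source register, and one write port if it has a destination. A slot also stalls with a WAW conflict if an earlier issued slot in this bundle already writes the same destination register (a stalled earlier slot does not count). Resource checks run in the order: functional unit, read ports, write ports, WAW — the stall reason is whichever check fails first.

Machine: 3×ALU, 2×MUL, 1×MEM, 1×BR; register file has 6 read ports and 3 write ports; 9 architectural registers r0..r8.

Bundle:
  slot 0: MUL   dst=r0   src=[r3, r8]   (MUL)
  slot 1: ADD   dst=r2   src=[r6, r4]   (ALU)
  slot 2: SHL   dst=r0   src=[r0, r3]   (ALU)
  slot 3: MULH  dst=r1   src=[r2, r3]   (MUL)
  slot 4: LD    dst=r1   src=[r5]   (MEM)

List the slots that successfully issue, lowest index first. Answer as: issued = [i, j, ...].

issued = [0, 1, 3]

(0) want 1×MUL +2rd +1wr — yes → AL3|MU1|ME1|BR1|rd4|wr2
(1) want 1×ALU +2rd +1wr — yes → AL2|MU1|ME1|BR1|rd2|wr1
(2) want 1×ALU +2rd +1wr — WAW → AL2|MU1|ME1|BR1|rd2|wr1
(3) want 1×MUL +2rd +1wr — yes → AL2|MU0|ME1|BR1|rd0|wr0
(4) want 1×MEM +1rd +1wr — RD_PORT → AL2|MU0|ME1|BR1|rd0|wr0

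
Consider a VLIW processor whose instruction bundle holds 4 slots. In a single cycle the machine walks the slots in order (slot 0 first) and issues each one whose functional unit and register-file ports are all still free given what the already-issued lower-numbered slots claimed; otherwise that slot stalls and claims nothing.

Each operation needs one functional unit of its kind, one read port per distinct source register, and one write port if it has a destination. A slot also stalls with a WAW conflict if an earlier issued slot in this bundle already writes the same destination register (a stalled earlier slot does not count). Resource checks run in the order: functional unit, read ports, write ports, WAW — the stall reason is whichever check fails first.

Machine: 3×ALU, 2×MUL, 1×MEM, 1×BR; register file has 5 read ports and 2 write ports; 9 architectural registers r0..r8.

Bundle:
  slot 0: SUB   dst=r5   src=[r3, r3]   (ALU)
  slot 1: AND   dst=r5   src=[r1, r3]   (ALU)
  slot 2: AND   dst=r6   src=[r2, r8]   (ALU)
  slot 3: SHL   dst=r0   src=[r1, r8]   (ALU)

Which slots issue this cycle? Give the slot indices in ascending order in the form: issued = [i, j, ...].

issued = [0, 2]

#0 ALU src=r3,r3 dispatched  <A:2 Mu:2 Ld:1 B:1 rd:4 wr:1>
#1 ALU src=r1,r3 held:WAW  <A:2 Mu:2 Ld:1 B:1 rd:4 wr:1>
#2 ALU src=r2,r8 dispatched  <A:1 Mu:2 Ld:1 B:1 rd:2 wr:0>
#3 ALU src=r1,r8 held:WR_PORT  <A:1 Mu:2 Ld:1 B:1 rd:2 wr:0>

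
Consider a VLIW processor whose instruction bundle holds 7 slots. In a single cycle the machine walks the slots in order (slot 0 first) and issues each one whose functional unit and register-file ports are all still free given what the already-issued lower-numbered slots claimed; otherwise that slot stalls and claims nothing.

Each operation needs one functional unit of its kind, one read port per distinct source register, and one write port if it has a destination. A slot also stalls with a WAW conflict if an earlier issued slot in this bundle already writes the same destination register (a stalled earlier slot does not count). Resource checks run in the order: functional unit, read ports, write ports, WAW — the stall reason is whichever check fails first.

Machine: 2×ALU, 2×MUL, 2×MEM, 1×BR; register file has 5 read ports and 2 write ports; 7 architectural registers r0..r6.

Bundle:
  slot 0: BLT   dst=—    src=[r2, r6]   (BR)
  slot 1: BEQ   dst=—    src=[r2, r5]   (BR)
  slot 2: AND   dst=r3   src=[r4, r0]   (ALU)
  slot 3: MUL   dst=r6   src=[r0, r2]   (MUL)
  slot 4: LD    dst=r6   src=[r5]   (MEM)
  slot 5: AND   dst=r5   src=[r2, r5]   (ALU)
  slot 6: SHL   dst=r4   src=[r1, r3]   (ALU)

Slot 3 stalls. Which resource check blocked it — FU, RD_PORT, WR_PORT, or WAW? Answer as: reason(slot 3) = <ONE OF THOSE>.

reason(slot 3) = RD_PORT

slot 0 (BR): ISSUE — free A2,Mu2,Ld2,B0 rp3 wp2
slot 1 (BR): stall FU — free A2,Mu2,Ld2,B0 rp3 wp2
slot 2 (ALU): ISSUE — free A1,Mu2,Ld2,B0 rp1 wp1
slot 3 (MUL): stall RD_PORT — free A1,Mu2,Ld2,B0 rp1 wp1
slot 4 (MEM): ISSUE — free A1,Mu2,Ld1,B0 rp0 wp0
slot 5 (ALU): stall RD_PORT — free A1,Mu2,Ld1,B0 rp0 wp0
slot 6 (ALU): stall RD_PORT — free A1,Mu2,Ld1,B0 rp0 wp0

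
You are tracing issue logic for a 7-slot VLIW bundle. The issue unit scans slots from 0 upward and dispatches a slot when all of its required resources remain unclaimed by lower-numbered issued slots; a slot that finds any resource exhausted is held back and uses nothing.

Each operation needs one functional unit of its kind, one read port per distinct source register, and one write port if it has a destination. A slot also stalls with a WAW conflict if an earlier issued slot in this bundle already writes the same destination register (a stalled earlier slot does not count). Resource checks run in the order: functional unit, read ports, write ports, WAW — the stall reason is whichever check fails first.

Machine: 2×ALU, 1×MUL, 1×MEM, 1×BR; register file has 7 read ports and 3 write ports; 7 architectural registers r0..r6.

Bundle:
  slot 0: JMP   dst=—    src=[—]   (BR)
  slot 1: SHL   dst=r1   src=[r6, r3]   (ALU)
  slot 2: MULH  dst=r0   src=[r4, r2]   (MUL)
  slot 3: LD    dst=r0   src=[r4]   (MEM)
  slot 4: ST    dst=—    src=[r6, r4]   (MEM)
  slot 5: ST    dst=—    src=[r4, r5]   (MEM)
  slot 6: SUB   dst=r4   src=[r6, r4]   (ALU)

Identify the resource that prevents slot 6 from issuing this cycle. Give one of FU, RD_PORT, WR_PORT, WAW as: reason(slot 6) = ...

(0) want 1×BR +0rd +0wr — yes → AL2|MU1|ME1|BR0|rd7|wr3
(1) want 1×ALU +2rd +1wr — yes → AL1|MU1|ME1|BR0|rd5|wr2
(2) want 1×MUL +2rd +1wr — yes → AL1|MU0|ME1|BR0|rd3|wr1
(3) want 1×MEM +1rd +1wr — WAW → AL1|MU0|ME1|BR0|rd3|wr1
(4) want 1×MEM +2rd +0wr — yes → AL1|MU0|ME0|BR0|rd1|wr1
(5) want 1×MEM +2rd +0wr — FU → AL1|MU0|ME0|BR0|rd1|wr1
(6) want 1×ALU +2rd +1wr — RD_PORT → AL1|MU0|ME0|BR0|rd1|wr1

reason(slot 6) = RD_PORT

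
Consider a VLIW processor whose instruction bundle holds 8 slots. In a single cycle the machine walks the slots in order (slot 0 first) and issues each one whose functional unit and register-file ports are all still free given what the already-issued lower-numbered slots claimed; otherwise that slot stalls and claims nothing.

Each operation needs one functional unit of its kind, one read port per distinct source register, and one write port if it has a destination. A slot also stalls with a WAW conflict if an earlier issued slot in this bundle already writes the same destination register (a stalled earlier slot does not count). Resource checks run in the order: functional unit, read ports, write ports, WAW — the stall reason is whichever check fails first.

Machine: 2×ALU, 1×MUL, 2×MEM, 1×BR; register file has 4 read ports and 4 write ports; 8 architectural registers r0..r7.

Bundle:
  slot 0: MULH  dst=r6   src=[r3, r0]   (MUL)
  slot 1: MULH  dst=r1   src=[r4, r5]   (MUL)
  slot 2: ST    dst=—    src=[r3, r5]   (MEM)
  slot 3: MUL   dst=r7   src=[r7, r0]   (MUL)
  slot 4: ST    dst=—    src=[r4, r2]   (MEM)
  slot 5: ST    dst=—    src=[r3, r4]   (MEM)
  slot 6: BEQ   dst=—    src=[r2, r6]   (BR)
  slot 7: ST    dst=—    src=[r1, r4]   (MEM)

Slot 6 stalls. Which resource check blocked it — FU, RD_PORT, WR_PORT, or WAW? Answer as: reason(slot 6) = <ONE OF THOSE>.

#0 MUL src=r3,r0 dispatched  <A:2 Mu:0 Ld:2 B:1 rd:2 wr:3>
#1 MUL src=r4,r5 held:FU  <A:2 Mu:0 Ld:2 B:1 rd:2 wr:3>
#2 MEM src=r3,r5 dispatched  <A:2 Mu:0 Ld:1 B:1 rd:0 wr:3>
#3 MUL src=r7,r0 held:FU  <A:2 Mu:0 Ld:1 B:1 rd:0 wr:3>
#4 MEM src=r4,r2 held:RD_PORT  <A:2 Mu:0 Ld:1 B:1 rd:0 wr:3>
#5 MEM src=r3,r4 held:RD_PORT  <A:2 Mu:0 Ld:1 B:1 rd:0 wr:3>
#6 BR src=r2,r6 held:RD_PORT  <A:2 Mu:0 Ld:1 B:1 rd:0 wr:3>
#7 MEM src=r1,r4 held:RD_PORT  <A:2 Mu:0 Ld:1 B:1 rd:0 wr:3>

reason(slot 6) = RD_PORT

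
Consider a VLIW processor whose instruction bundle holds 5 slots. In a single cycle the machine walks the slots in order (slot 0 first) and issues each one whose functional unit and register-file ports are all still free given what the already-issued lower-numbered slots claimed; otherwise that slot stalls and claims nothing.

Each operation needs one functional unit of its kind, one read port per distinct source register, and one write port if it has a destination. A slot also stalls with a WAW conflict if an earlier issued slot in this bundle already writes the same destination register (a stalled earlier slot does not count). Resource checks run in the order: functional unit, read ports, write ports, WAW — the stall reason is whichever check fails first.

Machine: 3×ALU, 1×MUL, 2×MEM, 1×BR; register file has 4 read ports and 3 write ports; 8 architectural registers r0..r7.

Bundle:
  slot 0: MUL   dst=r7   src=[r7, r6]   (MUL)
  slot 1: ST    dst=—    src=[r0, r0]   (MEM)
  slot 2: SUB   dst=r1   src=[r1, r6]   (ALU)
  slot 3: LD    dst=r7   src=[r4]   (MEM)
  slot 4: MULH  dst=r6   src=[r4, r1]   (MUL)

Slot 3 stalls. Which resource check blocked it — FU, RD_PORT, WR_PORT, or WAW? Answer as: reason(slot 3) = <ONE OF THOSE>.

[0] MUL needs rd=2 wr=1: ok; after: ALU=3 MUL=0 MEM=2 BR=1, R=2, W=2
[1] MEM needs rd=1 wr=0: ok; after: ALU=3 MUL=0 MEM=1 BR=1, R=1, W=2
[2] ALU needs rd=2 wr=1: RD_PORT; after: ALU=3 MUL=0 MEM=1 BR=1, R=1, W=2
[3] MEM needs rd=1 wr=1: WAW; after: ALU=3 MUL=0 MEM=1 BR=1, R=1, W=2
[4] MUL needs rd=2 wr=1: FU; after: ALU=3 MUL=0 MEM=1 BR=1, R=1, W=2

reason(slot 3) = WAW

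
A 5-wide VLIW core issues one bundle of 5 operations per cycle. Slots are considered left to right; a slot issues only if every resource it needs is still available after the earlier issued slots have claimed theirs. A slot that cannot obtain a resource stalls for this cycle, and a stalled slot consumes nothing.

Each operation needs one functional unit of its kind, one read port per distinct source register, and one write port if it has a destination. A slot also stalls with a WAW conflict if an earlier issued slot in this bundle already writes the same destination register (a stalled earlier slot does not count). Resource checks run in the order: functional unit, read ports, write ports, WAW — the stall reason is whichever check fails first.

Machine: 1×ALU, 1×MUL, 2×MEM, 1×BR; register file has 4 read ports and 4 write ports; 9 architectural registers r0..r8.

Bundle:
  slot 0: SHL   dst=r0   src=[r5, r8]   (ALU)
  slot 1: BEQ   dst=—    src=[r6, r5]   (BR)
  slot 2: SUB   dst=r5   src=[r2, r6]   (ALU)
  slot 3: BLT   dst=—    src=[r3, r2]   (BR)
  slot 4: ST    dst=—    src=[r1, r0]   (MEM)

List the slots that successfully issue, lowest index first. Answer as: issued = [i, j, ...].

issued = [0, 1]

#0 ALU src=r5,r8 dispatched  <A:0 Mu:1 Ld:2 B:1 rd:2 wr:3>
#1 BR src=r6,r5 dispatched  <A:0 Mu:1 Ld:2 B:0 rd:0 wr:3>
#2 ALU src=r2,r6 held:FU  <A:0 Mu:1 Ld:2 B:0 rd:0 wr:3>
#3 BR src=r3,r2 held:FU  <A:0 Mu:1 Ld:2 B:0 rd:0 wr:3>
#4 MEM src=r1,r0 held:RD_PORT  <A:0 Mu:1 Ld:2 B:0 rd:0 wr:3>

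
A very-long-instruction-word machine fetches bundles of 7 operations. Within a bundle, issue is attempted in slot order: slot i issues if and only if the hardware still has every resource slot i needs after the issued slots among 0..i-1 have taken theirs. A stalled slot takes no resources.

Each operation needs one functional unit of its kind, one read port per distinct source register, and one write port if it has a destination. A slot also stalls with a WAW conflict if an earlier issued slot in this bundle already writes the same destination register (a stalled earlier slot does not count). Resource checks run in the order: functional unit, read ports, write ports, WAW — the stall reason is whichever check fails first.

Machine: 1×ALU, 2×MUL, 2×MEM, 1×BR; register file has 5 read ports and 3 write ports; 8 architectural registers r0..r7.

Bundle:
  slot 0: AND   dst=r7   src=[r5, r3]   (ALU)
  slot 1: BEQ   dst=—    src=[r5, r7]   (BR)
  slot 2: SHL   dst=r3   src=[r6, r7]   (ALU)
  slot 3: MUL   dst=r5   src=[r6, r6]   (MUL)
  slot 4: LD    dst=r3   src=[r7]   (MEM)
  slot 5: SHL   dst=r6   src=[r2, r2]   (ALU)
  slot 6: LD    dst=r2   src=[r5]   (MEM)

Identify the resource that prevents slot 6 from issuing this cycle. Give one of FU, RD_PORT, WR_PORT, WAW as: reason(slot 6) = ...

reason(slot 6) = RD_PORT

  0. ALU→r7 ⇒ go  {0A/2Mu/2Ld/1B | 3r 2w}
  1. BR ⇒ go  {0A/2Mu/2Ld/0B | 1r 2w}
  2. ALU→r3 ⇒ no(FU)  {0A/2Mu/2Ld/0B | 1r 2w}
  3. MUL→r5 ⇒ go  {0A/1Mu/2Ld/0B | 0r 1w}
  4. MEM→r3 ⇒ no(RD_PORT)  {0A/1Mu/2Ld/0B | 0r 1w}
  5. ALU→r6 ⇒ no(FU)  {0A/1Mu/2Ld/0B | 0r 1w}
  6. MEM→r2 ⇒ no(RD_PORT)  {0A/1Mu/2Ld/0B | 0r 1w}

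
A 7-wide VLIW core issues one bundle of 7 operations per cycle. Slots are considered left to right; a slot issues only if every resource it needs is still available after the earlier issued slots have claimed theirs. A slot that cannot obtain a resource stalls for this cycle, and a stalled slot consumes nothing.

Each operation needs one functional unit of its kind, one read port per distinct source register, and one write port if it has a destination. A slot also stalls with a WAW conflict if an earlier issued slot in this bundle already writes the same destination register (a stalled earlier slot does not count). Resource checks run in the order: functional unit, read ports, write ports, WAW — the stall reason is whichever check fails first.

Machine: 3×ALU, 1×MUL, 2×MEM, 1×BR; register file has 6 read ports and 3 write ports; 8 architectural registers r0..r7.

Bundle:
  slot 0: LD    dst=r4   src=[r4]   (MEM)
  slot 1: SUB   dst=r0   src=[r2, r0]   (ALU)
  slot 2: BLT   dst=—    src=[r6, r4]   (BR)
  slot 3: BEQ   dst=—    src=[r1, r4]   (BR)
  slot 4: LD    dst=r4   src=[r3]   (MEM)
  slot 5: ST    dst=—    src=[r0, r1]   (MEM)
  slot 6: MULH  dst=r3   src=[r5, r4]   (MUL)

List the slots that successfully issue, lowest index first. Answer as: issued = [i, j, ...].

issued = [0, 1, 2]

#0 MEM src=r4 dispatched  <A:3 Mu:1 Ld:1 B:1 rd:5 wr:2>
#1 ALU src=r2,r0 dispatched  <A:2 Mu:1 Ld:1 B:1 rd:3 wr:1>
#2 BR src=r6,r4 dispatched  <A:2 Mu:1 Ld:1 B:0 rd:1 wr:1>
#3 BR src=r1,r4 held:FU  <A:2 Mu:1 Ld:1 B:0 rd:1 wr:1>
#4 MEM src=r3 held:WAW  <A:2 Mu:1 Ld:1 B:0 rd:1 wr:1>
#5 MEM src=r0,r1 held:RD_PORT  <A:2 Mu:1 Ld:1 B:0 rd:1 wr:1>
#6 MUL src=r5,r4 held:RD_PORT  <A:2 Mu:1 Ld:1 B:0 rd:1 wr:1>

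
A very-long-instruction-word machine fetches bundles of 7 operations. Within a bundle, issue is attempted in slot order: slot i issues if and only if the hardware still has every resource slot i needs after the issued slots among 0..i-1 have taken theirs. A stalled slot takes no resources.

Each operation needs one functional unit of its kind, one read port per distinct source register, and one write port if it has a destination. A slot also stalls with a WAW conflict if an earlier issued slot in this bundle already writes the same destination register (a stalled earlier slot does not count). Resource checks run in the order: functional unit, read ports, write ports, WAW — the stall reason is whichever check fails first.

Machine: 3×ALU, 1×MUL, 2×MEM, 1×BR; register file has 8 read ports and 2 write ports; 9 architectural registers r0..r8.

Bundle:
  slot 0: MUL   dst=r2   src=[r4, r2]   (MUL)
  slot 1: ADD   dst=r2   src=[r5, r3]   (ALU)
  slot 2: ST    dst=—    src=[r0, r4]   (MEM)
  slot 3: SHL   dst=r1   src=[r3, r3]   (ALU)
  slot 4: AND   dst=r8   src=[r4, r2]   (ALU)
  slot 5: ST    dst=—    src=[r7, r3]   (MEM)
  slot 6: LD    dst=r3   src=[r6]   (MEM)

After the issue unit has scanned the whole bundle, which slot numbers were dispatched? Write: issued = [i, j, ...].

issued = [0, 2, 3, 5]

(0) want 1×MUL +2rd +1wr — yes → AL3|MU0|ME2|BR1|rd6|wr1
(1) want 1×ALU +2rd +1wr — WAW → AL3|MU0|ME2|BR1|rd6|wr1
(2) want 1×MEM +2rd +0wr — yes → AL3|MU0|ME1|BR1|rd4|wr1
(3) want 1×ALU +1rd +1wr — yes → AL2|MU0|ME1|BR1|rd3|wr0
(4) want 1×ALU +2rd +1wr — WR_PORT → AL2|MU0|ME1|BR1|rd3|wr0
(5) want 1×MEM +2rd +0wr — yes → AL2|MU0|ME0|BR1|rd1|wr0
(6) want 1×MEM +1rd +1wr — FU → AL2|MU0|ME0|BR1|rd1|wr0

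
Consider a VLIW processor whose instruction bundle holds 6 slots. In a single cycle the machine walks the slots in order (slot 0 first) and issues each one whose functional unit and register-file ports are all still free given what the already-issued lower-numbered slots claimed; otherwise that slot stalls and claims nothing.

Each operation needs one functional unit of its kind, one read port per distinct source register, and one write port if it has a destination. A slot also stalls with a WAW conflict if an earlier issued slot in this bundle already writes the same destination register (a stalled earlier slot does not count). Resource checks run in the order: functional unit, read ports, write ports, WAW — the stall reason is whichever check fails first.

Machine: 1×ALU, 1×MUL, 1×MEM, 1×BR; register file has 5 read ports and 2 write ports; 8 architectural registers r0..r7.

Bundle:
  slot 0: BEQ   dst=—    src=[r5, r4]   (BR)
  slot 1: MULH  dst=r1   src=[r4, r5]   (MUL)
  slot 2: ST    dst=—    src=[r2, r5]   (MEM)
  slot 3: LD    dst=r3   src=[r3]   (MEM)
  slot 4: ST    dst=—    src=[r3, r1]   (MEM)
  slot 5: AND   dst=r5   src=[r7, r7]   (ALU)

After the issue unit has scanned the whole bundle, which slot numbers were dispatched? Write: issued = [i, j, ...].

issued = [0, 1, 3]

#0 BR src=r5,r4 dispatched  <A:1 Mu:1 Ld:1 B:0 rd:3 wr:2>
#1 MUL src=r4,r5 dispatched  <A:1 Mu:0 Ld:1 B:0 rd:1 wr:1>
#2 MEM src=r2,r5 held:RD_PORT  <A:1 Mu:0 Ld:1 B:0 rd:1 wr:1>
#3 MEM src=r3 dispatched  <A:1 Mu:0 Ld:0 B:0 rd:0 wr:0>
#4 MEM src=r3,r1 held:FU  <A:1 Mu:0 Ld:0 B:0 rd:0 wr:0>
#5 ALU src=r7,r7 held:RD_PORT  <A:1 Mu:0 Ld:0 B:0 rd:0 wr:0>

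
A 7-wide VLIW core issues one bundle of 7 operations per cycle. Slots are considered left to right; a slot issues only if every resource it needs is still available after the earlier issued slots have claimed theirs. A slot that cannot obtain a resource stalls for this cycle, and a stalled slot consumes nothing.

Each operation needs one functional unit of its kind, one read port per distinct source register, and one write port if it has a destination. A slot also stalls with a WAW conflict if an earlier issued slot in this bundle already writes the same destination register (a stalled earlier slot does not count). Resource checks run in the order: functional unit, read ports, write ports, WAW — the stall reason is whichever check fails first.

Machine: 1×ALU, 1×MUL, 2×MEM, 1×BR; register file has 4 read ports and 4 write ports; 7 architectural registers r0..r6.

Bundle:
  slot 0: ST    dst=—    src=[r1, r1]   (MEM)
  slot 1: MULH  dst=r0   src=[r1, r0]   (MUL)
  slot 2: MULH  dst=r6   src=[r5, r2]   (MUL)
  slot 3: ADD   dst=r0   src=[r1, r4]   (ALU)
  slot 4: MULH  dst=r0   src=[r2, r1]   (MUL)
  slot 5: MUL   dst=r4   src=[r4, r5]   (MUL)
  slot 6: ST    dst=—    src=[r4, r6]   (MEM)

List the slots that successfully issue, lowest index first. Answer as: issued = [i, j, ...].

(0) want 1×MEM +1rd +0wr — yes → AL1|MU1|ME1|BR1|rd3|wr4
(1) want 1×MUL +2rd +1wr — yes → AL1|MU0|ME1|BR1|rd1|wr3
(2) want 1×MUL +2rd +1wr — FU → AL1|MU0|ME1|BR1|rd1|wr3
(3) want 1×ALU +2rd +1wr — RD_PORT → AL1|MU0|ME1|BR1|rd1|wr3
(4) want 1×MUL +2rd +1wr — FU → AL1|MU0|ME1|BR1|rd1|wr3
(5) want 1×MUL +2rd +1wr — FU → AL1|MU0|ME1|BR1|rd1|wr3
(6) want 1×MEM +2rd +0wr — RD_PORT → AL1|MU0|ME1|BR1|rd1|wr3

issued = [0, 1]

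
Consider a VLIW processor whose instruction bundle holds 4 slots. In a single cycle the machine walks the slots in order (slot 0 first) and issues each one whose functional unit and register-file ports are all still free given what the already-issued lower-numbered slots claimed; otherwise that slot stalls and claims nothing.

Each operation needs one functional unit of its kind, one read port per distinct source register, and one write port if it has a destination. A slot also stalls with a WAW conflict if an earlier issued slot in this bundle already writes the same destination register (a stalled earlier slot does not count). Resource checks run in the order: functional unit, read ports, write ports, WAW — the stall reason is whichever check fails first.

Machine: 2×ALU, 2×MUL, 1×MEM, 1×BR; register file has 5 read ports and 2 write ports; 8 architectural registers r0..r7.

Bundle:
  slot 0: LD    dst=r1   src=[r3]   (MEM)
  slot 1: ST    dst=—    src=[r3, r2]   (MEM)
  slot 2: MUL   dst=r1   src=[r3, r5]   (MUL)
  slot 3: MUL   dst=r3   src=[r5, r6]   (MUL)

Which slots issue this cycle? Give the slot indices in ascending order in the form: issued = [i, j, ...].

issued = [0, 3]

  0. MEM→r1 ⇒ go  {2A/2Mu/0Ld/1B | 4r 1w}
  1. MEM ⇒ no(FU)  {2A/2Mu/0Ld/1B | 4r 1w}
  2. MUL→r1 ⇒ no(WAW)  {2A/2Mu/0Ld/1B | 4r 1w}
  3. MUL→r3 ⇒ go  {2A/1Mu/0Ld/1B | 2r 0w}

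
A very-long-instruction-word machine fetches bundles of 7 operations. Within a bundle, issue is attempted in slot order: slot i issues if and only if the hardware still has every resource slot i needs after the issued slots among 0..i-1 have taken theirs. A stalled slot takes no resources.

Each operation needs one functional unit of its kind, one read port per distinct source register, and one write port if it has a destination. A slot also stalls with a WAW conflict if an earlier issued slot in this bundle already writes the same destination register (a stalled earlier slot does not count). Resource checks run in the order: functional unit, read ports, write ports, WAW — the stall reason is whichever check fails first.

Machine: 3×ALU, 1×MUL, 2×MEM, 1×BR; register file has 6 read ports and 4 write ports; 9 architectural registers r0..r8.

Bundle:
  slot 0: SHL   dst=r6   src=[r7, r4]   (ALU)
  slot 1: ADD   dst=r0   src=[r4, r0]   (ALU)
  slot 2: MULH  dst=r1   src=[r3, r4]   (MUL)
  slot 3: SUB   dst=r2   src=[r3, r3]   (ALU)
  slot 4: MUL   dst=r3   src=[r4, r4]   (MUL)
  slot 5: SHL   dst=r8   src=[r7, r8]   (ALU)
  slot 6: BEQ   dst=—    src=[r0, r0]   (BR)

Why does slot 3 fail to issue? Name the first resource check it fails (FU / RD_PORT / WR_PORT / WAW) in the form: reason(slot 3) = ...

reason(slot 3) = RD_PORT

slot 0 (ALU): ISSUE — free A2,Mu1,Ld2,B1 rp4 wp3
slot 1 (ALU): ISSUE — free A1,Mu1,Ld2,B1 rp2 wp2
slot 2 (MUL): ISSUE — free A1,Mu0,Ld2,B1 rp0 wp1
slot 3 (ALU): stall RD_PORT — free A1,Mu0,Ld2,B1 rp0 wp1
slot 4 (MUL): stall FU — free A1,Mu0,Ld2,B1 rp0 wp1
slot 5 (ALU): stall RD_PORT — free A1,Mu0,Ld2,B1 rp0 wp1
slot 6 (BR): stall RD_PORT — free A1,Mu0,Ld2,B1 rp0 wp1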